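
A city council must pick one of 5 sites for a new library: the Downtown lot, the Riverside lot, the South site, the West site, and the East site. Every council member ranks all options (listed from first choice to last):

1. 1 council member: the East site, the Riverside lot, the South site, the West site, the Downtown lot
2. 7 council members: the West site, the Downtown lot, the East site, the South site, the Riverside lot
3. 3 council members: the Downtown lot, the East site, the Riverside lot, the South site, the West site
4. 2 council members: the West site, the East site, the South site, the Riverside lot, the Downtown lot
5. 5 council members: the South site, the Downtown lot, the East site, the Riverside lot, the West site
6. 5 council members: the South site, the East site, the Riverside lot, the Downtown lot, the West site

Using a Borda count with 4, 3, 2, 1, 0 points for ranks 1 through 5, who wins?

the East site

the Downtown lot: 1·0 + 7·3 + 3·4 + 2·0 + 5·3 + 5·1 = 53
the Riverside lot: 1·3 + 7·0 + 3·2 + 2·1 + 5·1 + 5·2 = 26
the South site: 1·2 + 7·1 + 3·1 + 2·2 + 5·4 + 5·4 = 56
the West site: 1·1 + 7·4 + 3·0 + 2·4 + 5·0 + 5·0 = 37
the East site: 1·4 + 7·2 + 3·3 + 2·3 + 5·2 + 5·3 = 58
the East site has the highest Borda score (58).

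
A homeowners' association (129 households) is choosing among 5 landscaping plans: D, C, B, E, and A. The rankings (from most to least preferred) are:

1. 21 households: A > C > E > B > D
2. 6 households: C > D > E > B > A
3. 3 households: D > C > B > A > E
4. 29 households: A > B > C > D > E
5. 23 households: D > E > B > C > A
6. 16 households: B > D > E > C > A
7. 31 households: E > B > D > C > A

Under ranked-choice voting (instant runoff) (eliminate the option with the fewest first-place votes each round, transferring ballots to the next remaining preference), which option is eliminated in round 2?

Round 1: D 26, C 6, B 16, E 31, A 50. Eliminate C.
Round 2: D 32, B 16, E 31, A 50. Eliminate B.

B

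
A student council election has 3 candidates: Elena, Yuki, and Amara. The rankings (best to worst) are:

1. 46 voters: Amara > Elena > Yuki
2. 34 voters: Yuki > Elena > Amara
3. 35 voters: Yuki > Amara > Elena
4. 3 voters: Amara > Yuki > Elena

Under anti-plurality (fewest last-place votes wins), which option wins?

Amara

Last-place votes: Elena 38, Yuki 46, Amara 34.
Amara is ranked last by the fewest voters, so Amara wins.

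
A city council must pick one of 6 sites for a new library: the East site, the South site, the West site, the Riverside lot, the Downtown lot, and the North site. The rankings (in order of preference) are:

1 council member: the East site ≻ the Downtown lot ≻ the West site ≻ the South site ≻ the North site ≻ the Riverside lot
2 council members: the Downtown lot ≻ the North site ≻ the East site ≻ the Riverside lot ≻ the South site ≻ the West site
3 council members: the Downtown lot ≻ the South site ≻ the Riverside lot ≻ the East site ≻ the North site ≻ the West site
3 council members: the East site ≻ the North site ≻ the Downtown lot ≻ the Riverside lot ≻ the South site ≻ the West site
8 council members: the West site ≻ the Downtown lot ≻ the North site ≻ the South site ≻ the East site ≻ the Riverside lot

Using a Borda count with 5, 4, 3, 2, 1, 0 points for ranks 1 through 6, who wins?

the Downtown lot

the East site: 1·5 + 2·3 + 3·2 + 3·5 + 8·1 = 40
the South site: 1·2 + 2·1 + 3·4 + 3·1 + 8·2 = 35
the West site: 1·3 + 2·0 + 3·0 + 3·0 + 8·5 = 43
the Riverside lot: 1·0 + 2·2 + 3·3 + 3·2 + 8·0 = 19
the Downtown lot: 1·4 + 2·5 + 3·5 + 3·3 + 8·4 = 70
the North site: 1·1 + 2·4 + 3·1 + 3·4 + 8·3 = 48
the Downtown lot has the highest Borda score (70).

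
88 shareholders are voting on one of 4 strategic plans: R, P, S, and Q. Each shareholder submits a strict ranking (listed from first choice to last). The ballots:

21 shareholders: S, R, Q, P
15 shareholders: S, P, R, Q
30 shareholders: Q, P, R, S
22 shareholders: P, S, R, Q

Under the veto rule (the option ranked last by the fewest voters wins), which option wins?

R

Last-place votes: R 0, P 21, S 30, Q 37.
R is ranked last by the fewest voters, so R wins.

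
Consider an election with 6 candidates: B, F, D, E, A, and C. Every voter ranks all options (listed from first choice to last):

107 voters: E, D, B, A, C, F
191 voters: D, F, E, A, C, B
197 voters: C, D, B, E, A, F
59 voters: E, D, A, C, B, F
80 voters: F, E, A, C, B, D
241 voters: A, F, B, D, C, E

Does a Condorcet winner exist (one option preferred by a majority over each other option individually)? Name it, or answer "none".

D

D vs B: 554–321 for D.
D vs F: 554–321 for D.
D vs E: 629–246 for D.
D vs A: 554–321 for D.
D vs C: 598–277 for D.
D beats every other option head-to-head.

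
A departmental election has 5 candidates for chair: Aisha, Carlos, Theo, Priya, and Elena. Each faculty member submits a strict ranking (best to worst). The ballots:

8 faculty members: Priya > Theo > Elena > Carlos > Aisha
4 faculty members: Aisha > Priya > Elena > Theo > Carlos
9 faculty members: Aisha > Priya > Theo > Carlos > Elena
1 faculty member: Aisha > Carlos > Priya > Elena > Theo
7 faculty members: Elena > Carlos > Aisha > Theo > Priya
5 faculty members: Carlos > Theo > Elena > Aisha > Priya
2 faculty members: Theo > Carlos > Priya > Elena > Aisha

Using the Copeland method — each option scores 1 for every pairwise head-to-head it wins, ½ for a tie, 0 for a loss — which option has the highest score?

Aisha: beats Theo and Priya; loses to Carlos and Elena → score 2.
Carlos: beats Aisha; loses to Theo, Priya, and Elena → score 1.
Theo: beats Carlos and Elena; loses to Aisha and Priya → score 2.
Priya: beats Carlos, Theo, and Elena; loses to Aisha → score 3.
Elena: beats Aisha and Carlos; loses to Theo and Priya → score 2.
Priya has the best pairwise record.

Priya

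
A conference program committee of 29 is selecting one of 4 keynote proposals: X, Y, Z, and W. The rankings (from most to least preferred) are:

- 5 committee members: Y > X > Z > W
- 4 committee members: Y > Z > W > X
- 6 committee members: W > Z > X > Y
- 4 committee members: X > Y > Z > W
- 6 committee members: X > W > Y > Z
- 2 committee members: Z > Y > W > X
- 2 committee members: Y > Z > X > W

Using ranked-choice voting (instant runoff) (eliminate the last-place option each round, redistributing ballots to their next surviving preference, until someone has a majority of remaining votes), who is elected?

Round 1: X 10, Y 11, Z 2, W 6. Eliminate Z.
Round 2: X 10, Y 13, W 6. Eliminate W.
Round 3: X 16, Y 13. X has a majority.

X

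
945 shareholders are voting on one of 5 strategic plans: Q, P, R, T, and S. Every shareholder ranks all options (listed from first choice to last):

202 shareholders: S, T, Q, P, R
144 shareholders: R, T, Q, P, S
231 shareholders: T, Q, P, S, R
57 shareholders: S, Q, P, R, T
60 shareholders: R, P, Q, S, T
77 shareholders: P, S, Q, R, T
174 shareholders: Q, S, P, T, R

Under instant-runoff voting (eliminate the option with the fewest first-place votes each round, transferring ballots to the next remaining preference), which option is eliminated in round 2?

Round 1: Q 174, P 77, R 204, T 231, S 259. Eliminate P.
Round 2: Q 174, R 204, T 231, S 336. Eliminate Q.

Q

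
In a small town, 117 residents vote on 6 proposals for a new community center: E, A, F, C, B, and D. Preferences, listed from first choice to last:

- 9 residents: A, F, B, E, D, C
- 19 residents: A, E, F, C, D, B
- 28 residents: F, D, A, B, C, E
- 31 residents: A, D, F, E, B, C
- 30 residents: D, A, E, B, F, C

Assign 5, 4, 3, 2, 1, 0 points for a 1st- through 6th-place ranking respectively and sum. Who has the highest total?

A

E: 9·2 + 19·4 + 28·0 + 31·2 + 30·3 = 246
A: 9·5 + 19·5 + 28·3 + 31·5 + 30·4 = 499
F: 9·4 + 19·3 + 28·5 + 31·3 + 30·1 = 356
C: 9·0 + 19·2 + 28·1 + 31·0 + 30·0 = 66
B: 9·3 + 19·0 + 28·2 + 31·1 + 30·2 = 174
D: 9·1 + 19·1 + 28·4 + 31·4 + 30·5 = 414
A has the highest Borda score (499).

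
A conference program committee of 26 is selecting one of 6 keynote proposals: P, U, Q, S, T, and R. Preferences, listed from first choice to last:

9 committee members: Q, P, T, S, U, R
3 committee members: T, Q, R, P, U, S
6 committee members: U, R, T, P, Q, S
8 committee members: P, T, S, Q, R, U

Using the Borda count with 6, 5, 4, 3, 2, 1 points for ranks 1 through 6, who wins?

P: 9·5 + 3·3 + 6·3 + 8·6 = 120
U: 9·2 + 3·2 + 6·6 + 8·1 = 68
Q: 9·6 + 3·5 + 6·2 + 8·3 = 105
S: 9·3 + 3·1 + 6·1 + 8·4 = 68
T: 9·4 + 3·6 + 6·4 + 8·5 = 118
R: 9·1 + 3·4 + 6·5 + 8·2 = 67
P has the highest Borda score (120).

P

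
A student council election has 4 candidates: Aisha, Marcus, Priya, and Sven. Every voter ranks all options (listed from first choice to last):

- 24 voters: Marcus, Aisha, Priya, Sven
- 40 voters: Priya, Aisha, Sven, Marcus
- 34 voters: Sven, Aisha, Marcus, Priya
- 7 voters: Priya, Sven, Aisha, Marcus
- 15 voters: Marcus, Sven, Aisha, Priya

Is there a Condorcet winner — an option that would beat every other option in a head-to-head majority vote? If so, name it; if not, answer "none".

Aisha vs Marcus: 81–39 for Aisha.
Aisha vs Priya: 73–47 for Aisha.
Aisha vs Sven: 64–56 for Aisha.
Aisha beats every other option head-to-head.

Aisha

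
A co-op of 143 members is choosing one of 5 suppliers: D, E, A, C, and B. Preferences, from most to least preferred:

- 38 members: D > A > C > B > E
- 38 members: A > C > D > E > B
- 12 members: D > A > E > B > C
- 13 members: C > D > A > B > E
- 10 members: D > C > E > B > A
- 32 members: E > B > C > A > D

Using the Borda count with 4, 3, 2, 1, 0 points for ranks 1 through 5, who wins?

A

D: 38·4 + 38·2 + 12·4 + 13·3 + 10·4 + 32·0 = 355
E: 38·0 + 38·1 + 12·2 + 13·0 + 10·2 + 32·4 = 210
A: 38·3 + 38·4 + 12·3 + 13·2 + 10·0 + 32·1 = 360
C: 38·2 + 38·3 + 12·0 + 13·4 + 10·3 + 32·2 = 336
B: 38·1 + 38·0 + 12·1 + 13·1 + 10·1 + 32·3 = 169
A has the highest Borda score (360).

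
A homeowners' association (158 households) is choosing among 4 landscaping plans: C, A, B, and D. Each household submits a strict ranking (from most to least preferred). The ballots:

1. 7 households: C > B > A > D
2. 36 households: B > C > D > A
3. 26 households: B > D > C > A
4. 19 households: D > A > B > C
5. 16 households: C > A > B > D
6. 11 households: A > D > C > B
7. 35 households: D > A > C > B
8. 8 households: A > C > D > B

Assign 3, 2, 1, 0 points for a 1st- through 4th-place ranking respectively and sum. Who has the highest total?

D

C: 7·3 + 36·2 + 26·1 + 19·0 + 16·3 + 11·1 + 35·1 + 8·2 = 229
A: 7·1 + 36·0 + 26·0 + 19·2 + 16·2 + 11·3 + 35·2 + 8·3 = 204
B: 7·2 + 36·3 + 26·3 + 19·1 + 16·1 + 11·0 + 35·0 + 8·0 = 235
D: 7·0 + 36·1 + 26·2 + 19·3 + 16·0 + 11·2 + 35·3 + 8·1 = 280
D has the highest Borda score (280).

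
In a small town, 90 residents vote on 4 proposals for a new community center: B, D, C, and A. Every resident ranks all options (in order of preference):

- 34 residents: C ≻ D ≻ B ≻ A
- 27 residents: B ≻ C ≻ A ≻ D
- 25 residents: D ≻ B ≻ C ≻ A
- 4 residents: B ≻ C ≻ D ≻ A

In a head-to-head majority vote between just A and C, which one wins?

C

Voters preferring A to C: 0; preferring C to A: 90.
C wins the head-to-head.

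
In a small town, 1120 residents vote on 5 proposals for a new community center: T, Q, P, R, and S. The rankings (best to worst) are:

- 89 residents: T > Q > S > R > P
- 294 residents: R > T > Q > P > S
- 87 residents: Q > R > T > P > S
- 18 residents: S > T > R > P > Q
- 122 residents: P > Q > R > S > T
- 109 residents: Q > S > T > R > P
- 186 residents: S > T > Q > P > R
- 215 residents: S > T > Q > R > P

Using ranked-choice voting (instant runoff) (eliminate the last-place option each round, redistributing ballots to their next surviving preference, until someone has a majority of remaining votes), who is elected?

Q

Round 1: T 89, Q 196, P 122, R 294, S 419. Eliminate T.
Round 2: Q 285, P 122, R 294, S 419. Eliminate P.
Round 3: Q 407, R 294, S 419. Eliminate R.
Round 4: Q 701, S 419. Q has a majority.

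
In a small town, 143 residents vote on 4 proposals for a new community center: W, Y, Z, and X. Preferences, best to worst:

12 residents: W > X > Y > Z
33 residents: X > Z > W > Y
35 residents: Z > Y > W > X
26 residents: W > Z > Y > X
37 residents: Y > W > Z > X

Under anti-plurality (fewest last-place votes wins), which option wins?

W

Last-place votes: W 0, Y 33, Z 12, X 98.
W is ranked last by the fewest voters, so W wins.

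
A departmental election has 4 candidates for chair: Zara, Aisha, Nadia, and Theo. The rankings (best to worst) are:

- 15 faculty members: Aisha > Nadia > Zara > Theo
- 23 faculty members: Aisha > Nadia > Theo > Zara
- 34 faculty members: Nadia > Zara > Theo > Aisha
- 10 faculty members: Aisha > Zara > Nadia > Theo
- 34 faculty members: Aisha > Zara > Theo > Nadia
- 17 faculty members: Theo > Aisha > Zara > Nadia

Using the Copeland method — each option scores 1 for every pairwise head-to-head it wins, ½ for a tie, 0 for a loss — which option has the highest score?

Aisha

Zara: beats Theo; loses to Aisha and Nadia → score 1.
Aisha: beats Zara, Nadia, and Theo → score 3.
Nadia: beats Zara and Theo; loses to Aisha → score 2.
Theo: loses to Zara, Aisha, and Nadia → score 0.
Aisha has the best pairwise record.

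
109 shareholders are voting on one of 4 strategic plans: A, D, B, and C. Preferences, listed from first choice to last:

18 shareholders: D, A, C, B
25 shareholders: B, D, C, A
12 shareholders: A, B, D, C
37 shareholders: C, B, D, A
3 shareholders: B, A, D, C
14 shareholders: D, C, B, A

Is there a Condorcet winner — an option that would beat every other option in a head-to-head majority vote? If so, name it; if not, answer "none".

Checking pairwise contests:
D beats A 94–15.
B beats D 77–32.
C beats B 69–40.
D beats C 72–37.
Every option loses at least one head-to-head, so there is no Condorcet winner.

none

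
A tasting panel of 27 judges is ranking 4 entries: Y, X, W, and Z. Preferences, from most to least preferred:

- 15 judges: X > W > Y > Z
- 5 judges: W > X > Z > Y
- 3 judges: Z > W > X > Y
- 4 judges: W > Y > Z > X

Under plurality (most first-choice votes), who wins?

X

First-place votes: Y 0, X 15, W 9, Z 3.
X has the most first-place votes.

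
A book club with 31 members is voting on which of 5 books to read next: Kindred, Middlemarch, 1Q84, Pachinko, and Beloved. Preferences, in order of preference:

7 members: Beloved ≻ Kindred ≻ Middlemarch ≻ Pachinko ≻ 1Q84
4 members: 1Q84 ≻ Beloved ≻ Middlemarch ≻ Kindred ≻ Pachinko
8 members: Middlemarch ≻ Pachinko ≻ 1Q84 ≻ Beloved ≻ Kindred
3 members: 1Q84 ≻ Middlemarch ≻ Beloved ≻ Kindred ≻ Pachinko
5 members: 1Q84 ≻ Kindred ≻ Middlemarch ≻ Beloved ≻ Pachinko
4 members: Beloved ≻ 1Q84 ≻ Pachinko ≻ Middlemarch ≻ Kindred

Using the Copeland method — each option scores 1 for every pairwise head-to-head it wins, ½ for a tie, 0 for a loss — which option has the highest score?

Kindred: beats Pachinko; loses to Middlemarch, 1Q84, and Beloved → score 1.
Middlemarch: beats Kindred, Pachinko, and Beloved; loses to 1Q84 → score 3.
1Q84: beats Kindred, Middlemarch, Pachinko, and Beloved → score 4.
Pachinko: loses to Kindred, Middlemarch, 1Q84, and Beloved → score 0.
Beloved: beats Kindred and Pachinko; loses to Middlemarch and 1Q84 → score 2.
1Q84 has the best pairwise record.

1Q84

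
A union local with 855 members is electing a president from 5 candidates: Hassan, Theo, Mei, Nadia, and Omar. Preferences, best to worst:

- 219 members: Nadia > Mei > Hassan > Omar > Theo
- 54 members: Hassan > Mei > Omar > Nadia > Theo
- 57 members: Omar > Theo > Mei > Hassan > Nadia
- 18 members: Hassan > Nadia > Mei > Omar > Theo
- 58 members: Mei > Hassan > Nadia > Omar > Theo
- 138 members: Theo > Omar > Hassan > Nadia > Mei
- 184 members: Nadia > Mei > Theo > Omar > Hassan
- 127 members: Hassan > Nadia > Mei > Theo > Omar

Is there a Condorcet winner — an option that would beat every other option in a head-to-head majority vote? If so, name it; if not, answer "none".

none

Checking pairwise contests:
Mei beats Hassan 518–337.
Hassan beats Theo 476–379.
Nadia beats Mei 686–169.
Hassan beats Nadia 452–403.
Hassan beats Omar 476–379.
Every option loses at least one head-to-head, so there is no Condorcet winner.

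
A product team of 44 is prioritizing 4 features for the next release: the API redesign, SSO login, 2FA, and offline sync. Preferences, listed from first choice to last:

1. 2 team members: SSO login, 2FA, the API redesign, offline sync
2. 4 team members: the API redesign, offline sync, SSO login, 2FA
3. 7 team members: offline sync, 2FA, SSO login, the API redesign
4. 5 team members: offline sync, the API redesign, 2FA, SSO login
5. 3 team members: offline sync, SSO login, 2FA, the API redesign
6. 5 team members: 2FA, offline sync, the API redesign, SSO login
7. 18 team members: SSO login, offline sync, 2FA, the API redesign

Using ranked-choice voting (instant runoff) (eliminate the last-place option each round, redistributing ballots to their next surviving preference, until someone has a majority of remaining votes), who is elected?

offline sync

Round 1: the API redesign 4, SSO login 20, 2FA 5, offline sync 15. Eliminate the API redesign.
Round 2: SSO login 20, 2FA 5, offline sync 19. Eliminate 2FA.
Round 3: SSO login 20, offline sync 24. Offline sync has a majority.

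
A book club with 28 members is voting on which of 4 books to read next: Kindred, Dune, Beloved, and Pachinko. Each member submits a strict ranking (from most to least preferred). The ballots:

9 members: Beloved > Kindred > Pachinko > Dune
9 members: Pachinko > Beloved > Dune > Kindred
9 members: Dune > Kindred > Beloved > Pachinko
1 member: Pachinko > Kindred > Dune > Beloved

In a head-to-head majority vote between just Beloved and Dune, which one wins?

Beloved

Voters preferring Beloved to Dune: 18; preferring Dune to Beloved: 10.
Beloved wins the head-to-head.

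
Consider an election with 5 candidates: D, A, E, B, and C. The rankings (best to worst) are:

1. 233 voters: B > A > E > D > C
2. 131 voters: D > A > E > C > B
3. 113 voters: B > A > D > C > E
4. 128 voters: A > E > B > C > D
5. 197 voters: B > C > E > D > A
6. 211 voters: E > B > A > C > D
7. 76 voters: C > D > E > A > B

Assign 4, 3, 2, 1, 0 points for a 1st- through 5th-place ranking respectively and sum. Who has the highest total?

B

D: 233·1 + 131·4 + 113·2 + 128·0 + 197·1 + 211·0 + 76·3 = 1408
A: 233·3 + 131·3 + 113·3 + 128·4 + 197·0 + 211·2 + 76·1 = 2441
E: 233·2 + 131·2 + 113·0 + 128·3 + 197·2 + 211·4 + 76·2 = 2502
B: 233·4 + 131·0 + 113·4 + 128·2 + 197·4 + 211·3 + 76·0 = 3061
C: 233·0 + 131·1 + 113·1 + 128·1 + 197·3 + 211·1 + 76·4 = 1478
B has the highest Borda score (3061).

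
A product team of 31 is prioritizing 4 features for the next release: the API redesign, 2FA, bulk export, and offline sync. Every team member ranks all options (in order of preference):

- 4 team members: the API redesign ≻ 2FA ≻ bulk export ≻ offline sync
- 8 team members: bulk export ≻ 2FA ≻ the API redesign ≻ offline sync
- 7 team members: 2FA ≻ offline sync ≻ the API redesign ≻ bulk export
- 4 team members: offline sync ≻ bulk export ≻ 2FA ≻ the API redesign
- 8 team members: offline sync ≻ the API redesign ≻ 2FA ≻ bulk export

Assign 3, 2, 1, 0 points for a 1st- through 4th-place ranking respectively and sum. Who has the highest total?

2FA

the API redesign: 4·3 + 8·1 + 7·1 + 4·0 + 8·2 = 43
2FA: 4·2 + 8·2 + 7·3 + 4·1 + 8·1 = 57
bulk export: 4·1 + 8·3 + 7·0 + 4·2 + 8·0 = 36
offline sync: 4·0 + 8·0 + 7·2 + 4·3 + 8·3 = 50
2FA has the highest Borda score (57).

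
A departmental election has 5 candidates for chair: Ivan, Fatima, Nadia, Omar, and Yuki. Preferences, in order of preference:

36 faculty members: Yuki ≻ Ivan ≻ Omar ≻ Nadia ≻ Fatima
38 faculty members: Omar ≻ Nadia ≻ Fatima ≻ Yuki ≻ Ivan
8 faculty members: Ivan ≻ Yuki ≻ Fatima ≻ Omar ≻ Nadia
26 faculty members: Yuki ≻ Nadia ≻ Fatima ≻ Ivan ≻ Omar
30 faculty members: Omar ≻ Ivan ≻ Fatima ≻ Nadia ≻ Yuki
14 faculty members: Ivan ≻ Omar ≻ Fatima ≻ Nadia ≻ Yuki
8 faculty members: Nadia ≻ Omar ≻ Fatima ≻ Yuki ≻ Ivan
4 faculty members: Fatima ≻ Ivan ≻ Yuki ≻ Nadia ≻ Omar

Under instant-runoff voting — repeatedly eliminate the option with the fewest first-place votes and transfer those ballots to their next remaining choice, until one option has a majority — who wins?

Round 1: Ivan 22, Fatima 4, Nadia 8, Omar 68, Yuki 62. Eliminate Fatima.
Round 2: Ivan 26, Nadia 8, Omar 68, Yuki 62. Eliminate Nadia.
Round 3: Ivan 26, Omar 76, Yuki 62. Eliminate Ivan.
Round 4: Omar 90, Yuki 74. Omar has a majority.

Omar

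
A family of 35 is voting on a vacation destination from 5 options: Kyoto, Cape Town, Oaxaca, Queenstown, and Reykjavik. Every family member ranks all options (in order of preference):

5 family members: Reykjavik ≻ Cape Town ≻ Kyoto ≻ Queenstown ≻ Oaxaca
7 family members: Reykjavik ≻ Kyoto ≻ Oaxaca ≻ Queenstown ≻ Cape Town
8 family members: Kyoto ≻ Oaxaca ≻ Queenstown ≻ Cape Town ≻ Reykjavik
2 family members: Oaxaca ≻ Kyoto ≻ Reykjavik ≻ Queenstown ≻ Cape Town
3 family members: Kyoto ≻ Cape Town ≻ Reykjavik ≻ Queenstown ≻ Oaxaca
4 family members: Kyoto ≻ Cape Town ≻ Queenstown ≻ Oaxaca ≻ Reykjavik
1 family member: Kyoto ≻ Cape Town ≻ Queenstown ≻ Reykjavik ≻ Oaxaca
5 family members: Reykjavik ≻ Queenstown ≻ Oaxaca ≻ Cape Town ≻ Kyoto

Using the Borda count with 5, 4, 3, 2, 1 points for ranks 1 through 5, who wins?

Kyoto: 5·3 + 7·4 + 8·5 + 2·4 + 3·5 + 4·5 + 1·5 + 5·1 = 136
Cape Town: 5·4 + 7·1 + 8·2 + 2·1 + 3·4 + 4·4 + 1·4 + 5·2 = 87
Oaxaca: 5·1 + 7·3 + 8·4 + 2·5 + 3·1 + 4·2 + 1·1 + 5·3 = 95
Queenstown: 5·2 + 7·2 + 8·3 + 2·2 + 3·2 + 4·3 + 1·3 + 5·4 = 93
Reykjavik: 5·5 + 7·5 + 8·1 + 2·3 + 3·3 + 4·1 + 1·2 + 5·5 = 114
Kyoto has the highest Borda score (136).

Kyoto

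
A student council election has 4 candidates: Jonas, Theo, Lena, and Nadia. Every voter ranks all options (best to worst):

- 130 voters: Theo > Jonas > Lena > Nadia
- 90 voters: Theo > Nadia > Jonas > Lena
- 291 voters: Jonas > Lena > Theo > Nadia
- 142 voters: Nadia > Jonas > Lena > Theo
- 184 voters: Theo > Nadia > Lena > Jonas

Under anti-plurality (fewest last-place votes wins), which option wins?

Last-place votes: Jonas 184, Theo 142, Lena 90, Nadia 421.
Lena is ranked last by the fewest voters, so Lena wins.

Lena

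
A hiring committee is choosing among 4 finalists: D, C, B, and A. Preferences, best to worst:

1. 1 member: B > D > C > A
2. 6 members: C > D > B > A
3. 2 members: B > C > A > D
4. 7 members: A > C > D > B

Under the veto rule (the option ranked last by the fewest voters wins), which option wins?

Last-place votes: D 2, C 0, B 7, A 7.
C is ranked last by the fewest voters, so C wins.

C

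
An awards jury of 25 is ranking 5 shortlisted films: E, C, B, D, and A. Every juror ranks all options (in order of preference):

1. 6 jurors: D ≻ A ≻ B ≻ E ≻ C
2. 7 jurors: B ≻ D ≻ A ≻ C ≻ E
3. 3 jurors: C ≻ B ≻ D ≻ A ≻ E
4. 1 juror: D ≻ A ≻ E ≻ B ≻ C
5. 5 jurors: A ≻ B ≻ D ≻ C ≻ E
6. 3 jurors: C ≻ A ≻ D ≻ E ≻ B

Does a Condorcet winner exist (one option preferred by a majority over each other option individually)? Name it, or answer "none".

none

Checking pairwise contests:
C beats E 18–7.
B beats C 19–6.
A beats B 15–10.
B beats D 15–10.
D beats A 17–8.
Every option loses at least one head-to-head, so there is no Condorcet winner.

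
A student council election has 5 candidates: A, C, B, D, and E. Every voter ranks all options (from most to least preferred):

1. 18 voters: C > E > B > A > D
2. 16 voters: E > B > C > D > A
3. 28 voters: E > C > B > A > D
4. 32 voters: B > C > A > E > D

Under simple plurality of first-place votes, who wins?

E

First-place votes: A 0, C 18, B 32, D 0, E 44.
E has the most first-place votes.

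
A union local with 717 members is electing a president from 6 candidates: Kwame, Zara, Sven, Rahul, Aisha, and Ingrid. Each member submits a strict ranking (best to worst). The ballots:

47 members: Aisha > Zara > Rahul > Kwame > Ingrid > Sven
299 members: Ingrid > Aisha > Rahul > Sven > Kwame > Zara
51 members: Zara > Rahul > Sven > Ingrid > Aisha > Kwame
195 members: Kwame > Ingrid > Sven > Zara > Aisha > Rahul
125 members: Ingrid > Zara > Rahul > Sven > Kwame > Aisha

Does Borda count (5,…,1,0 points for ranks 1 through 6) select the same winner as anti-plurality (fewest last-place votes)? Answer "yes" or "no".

Borda — scores: Kwame 1493, Zara 1333, Sven 1586, Rahul 1617, Aisha 1677, Ingrid 3049. Winner: Ingrid.
Anti-plurality — last-place votes: Kwame 51, Zara 299, Sven 47, Rahul 195, Aisha 125, Ingrid 0. Winner: Ingrid.
The two methods agree.

yes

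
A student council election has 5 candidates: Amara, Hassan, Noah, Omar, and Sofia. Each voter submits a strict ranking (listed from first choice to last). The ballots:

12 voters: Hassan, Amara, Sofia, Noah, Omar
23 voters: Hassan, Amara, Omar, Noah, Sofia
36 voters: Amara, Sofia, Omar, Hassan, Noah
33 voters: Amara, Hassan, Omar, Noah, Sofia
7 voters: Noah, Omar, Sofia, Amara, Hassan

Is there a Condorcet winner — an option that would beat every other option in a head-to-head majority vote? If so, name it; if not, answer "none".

Amara vs Hassan: 76–35 for Amara.
Amara vs Noah: 104–7 for Amara.
Amara vs Omar: 104–7 for Amara.
Amara vs Sofia: 104–7 for Amara.
Amara beats every other option head-to-head.

Amara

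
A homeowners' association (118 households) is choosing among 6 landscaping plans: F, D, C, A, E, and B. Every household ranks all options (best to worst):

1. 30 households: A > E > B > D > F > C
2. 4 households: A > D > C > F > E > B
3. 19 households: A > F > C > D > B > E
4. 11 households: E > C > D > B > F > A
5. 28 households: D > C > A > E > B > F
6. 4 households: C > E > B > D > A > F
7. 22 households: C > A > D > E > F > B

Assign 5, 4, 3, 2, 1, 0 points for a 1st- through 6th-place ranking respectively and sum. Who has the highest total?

F: 30·1 + 4·2 + 19·4 + 11·1 + 28·0 + 4·0 + 22·1 = 147
D: 30·2 + 4·4 + 19·2 + 11·3 + 28·5 + 4·2 + 22·3 = 361
C: 30·0 + 4·3 + 19·3 + 11·4 + 28·4 + 4·5 + 22·5 = 355
A: 30·5 + 4·5 + 19·5 + 11·0 + 28·3 + 4·1 + 22·4 = 441
E: 30·4 + 4·1 + 19·0 + 11·5 + 28·2 + 4·4 + 22·2 = 295
B: 30·3 + 4·0 + 19·1 + 11·2 + 28·1 + 4·3 + 22·0 = 171
A has the highest Borda score (441).

A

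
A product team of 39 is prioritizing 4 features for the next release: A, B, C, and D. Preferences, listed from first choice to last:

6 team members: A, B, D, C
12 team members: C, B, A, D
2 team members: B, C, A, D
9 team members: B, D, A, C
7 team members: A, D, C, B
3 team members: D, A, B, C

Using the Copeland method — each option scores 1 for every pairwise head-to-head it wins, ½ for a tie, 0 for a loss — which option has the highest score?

B

A: beats C and D; loses to B → score 2.
B: beats A, C, and D → score 3.
C: loses to A, B, and D → score 0.
D: beats C; loses to A and B → score 1.
B has the best pairwise record.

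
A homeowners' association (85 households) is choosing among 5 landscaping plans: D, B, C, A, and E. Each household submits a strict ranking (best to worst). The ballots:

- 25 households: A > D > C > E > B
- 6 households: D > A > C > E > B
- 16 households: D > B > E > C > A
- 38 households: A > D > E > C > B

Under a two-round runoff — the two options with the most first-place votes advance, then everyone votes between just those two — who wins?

A

Round 1 first-place votes: D 22, B 0, C 0, A 63, E 0.
A and D advance.
Runoff: A is preferred to D by 63 voters; D by 22.
A wins the runoff.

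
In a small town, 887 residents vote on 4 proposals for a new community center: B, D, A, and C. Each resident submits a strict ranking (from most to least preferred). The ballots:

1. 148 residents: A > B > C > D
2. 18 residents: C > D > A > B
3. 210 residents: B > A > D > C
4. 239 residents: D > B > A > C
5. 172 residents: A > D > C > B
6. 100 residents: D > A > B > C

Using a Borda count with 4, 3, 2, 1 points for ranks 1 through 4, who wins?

A

B: 148·3 + 18·1 + 210·4 + 239·3 + 172·1 + 100·2 = 2391
D: 148·1 + 18·3 + 210·2 + 239·4 + 172·3 + 100·4 = 2494
A: 148·4 + 18·2 + 210·3 + 239·2 + 172·4 + 100·3 = 2724
C: 148·2 + 18·4 + 210·1 + 239·1 + 172·2 + 100·1 = 1261
A has the highest Borda score (2724).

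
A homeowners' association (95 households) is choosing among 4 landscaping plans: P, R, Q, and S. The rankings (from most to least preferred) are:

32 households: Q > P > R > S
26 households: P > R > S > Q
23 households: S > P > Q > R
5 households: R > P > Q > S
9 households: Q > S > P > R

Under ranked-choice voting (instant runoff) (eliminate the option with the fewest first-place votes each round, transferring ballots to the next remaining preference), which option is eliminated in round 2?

S

Round 1: P 26, R 5, Q 41, S 23. Eliminate R.
Round 2: P 31, Q 41, S 23. Eliminate S.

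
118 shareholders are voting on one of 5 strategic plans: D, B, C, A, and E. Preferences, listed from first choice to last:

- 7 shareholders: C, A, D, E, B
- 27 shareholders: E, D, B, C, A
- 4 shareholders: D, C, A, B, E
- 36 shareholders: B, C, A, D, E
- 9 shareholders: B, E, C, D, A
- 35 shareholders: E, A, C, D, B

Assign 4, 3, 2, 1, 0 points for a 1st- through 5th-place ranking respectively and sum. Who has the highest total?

D: 7·2 + 27·3 + 4·4 + 36·1 + 9·1 + 35·1 = 191
B: 7·0 + 27·2 + 4·1 + 36·4 + 9·4 + 35·0 = 238
C: 7·4 + 27·1 + 4·3 + 36·3 + 9·2 + 35·2 = 263
A: 7·3 + 27·0 + 4·2 + 36·2 + 9·0 + 35·3 = 206
E: 7·1 + 27·4 + 4·0 + 36·0 + 9·3 + 35·4 = 282
E has the highest Borda score (282).

E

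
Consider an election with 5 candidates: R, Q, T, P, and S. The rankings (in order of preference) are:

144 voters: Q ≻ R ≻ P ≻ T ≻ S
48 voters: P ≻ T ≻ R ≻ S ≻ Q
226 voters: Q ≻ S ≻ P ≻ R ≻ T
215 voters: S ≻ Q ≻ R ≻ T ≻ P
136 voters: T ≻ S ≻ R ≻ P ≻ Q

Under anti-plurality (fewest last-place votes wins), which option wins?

R

Last-place votes: R 0, Q 184, T 226, P 215, S 144.
R is ranked last by the fewest voters, so R wins.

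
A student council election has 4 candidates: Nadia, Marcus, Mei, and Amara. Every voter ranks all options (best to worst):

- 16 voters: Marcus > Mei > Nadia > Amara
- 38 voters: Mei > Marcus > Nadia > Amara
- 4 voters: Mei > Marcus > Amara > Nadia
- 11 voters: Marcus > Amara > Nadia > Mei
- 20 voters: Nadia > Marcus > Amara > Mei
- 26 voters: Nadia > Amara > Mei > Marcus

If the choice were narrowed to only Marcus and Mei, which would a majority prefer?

Voters preferring Marcus to Mei: 47; preferring Mei to Marcus: 68.
Mei wins the head-to-head.

Mei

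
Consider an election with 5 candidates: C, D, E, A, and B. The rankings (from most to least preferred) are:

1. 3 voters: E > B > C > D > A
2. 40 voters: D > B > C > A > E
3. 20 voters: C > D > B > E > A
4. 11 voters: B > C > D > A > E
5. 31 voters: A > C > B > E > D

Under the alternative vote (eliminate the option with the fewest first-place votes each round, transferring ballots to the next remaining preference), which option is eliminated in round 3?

A

Round 1: C 20, D 40, E 3, A 31, B 11. Eliminate E.
Round 2: C 20, D 40, A 31, B 14. Eliminate B.
Round 3: C 34, D 40, A 31. Eliminate A.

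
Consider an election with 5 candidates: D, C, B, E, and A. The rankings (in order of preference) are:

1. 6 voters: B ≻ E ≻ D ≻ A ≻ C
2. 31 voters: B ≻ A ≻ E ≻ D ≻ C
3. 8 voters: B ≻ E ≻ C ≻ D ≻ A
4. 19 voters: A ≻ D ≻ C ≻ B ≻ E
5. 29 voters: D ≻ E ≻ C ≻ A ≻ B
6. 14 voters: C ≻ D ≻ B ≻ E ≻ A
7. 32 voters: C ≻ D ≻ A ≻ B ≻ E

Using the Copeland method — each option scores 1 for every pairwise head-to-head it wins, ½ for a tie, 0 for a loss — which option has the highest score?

D: beats C, B, E, and A → score 4.
C: beats B and A; loses to D and E → score 2.
B: beats E; loses to D, C, and A → score 1.
E: beats C; loses to D, B, and A → score 1.
A: beats B and E; loses to D and C → score 2.
D has the best pairwise record.

D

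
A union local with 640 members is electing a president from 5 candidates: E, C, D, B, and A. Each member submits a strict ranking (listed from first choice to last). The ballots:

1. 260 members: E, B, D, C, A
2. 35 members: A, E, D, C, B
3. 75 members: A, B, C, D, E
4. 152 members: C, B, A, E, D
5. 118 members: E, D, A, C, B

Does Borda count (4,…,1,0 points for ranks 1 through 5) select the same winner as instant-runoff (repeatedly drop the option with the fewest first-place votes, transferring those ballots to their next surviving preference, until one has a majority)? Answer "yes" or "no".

yes

Borda — scores: E 1769, C 1171, D 1019, B 1461, A 980. Winner: E.
Instant-runoff — R1 E 378, C 152, D 0, B 0, A 110 (E winner). Winner: E.
The two methods agree.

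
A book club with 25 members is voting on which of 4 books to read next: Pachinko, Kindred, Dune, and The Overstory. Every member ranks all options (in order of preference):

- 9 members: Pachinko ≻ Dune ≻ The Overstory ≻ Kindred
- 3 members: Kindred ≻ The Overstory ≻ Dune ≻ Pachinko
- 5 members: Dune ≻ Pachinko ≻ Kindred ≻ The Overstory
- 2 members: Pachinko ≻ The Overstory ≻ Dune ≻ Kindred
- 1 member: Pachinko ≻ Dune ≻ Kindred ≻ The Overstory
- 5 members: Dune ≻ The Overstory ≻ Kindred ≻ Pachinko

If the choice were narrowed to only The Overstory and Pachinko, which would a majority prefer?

Voters preferring The Overstory to Pachinko: 8; preferring Pachinko to The Overstory: 17.
Pachinko wins the head-to-head.

Pachinko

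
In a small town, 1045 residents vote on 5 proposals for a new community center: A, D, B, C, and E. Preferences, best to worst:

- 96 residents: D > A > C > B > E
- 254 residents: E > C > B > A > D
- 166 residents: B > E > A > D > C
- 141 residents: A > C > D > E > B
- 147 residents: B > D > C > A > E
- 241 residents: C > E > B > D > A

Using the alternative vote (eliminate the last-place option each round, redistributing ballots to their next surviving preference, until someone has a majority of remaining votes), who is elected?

Round 1: A 141, D 96, B 313, C 241, E 254. Eliminate D.
Round 2: A 237, B 313, C 241, E 254. Eliminate A.
Round 3: B 313, C 478, E 254. Eliminate E.
Round 4: B 313, C 732. C has a majority.

C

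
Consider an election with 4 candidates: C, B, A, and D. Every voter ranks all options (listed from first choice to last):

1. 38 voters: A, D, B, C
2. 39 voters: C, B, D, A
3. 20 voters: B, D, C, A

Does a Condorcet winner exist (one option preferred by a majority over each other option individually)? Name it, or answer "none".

B vs C: 58–39 for B.
B vs A: 59–38 for B.
B vs D: 59–38 for B.
B beats every other option head-to-head.

B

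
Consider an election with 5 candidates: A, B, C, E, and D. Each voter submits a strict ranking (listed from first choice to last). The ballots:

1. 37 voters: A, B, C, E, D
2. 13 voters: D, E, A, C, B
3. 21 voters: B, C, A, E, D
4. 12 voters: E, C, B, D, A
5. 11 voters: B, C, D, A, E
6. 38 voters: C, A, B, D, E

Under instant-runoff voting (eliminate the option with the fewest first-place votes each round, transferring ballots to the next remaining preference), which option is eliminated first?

Round 1: A 37, B 32, C 38, E 12, D 13. Eliminate E.

E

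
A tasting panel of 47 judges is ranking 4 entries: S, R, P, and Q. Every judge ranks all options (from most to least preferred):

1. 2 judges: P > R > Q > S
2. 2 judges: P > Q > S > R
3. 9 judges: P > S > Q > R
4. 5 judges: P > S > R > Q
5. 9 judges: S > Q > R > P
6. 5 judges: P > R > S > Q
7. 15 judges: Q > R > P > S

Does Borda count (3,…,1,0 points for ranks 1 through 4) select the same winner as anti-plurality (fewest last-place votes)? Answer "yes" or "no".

Borda — scores: S 62, R 58, P 84, Q 78. Winner: P.
Anti-plurality — last-place votes: S 17, R 11, P 9, Q 10. Winner: P.
The two methods agree.

yes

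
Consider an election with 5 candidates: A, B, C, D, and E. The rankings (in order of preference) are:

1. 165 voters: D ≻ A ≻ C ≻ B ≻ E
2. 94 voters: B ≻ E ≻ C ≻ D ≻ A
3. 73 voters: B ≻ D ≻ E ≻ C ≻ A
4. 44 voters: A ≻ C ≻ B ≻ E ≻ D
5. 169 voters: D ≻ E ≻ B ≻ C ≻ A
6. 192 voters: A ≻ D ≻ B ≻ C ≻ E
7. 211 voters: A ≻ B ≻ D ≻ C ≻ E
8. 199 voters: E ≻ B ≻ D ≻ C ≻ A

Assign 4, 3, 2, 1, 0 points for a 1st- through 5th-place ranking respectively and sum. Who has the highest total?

A: 165·3 + 94·0 + 73·0 + 44·4 + 169·0 + 192·4 + 211·4 + 199·0 = 2283
B: 165·1 + 94·4 + 73·4 + 44·2 + 169·2 + 192·2 + 211·3 + 199·3 = 2873
C: 165·2 + 94·2 + 73·1 + 44·3 + 169·1 + 192·1 + 211·1 + 199·1 = 1494
D: 165·4 + 94·1 + 73·3 + 44·0 + 169·4 + 192·3 + 211·2 + 199·2 = 3045
E: 165·0 + 94·3 + 73·2 + 44·1 + 169·3 + 192·0 + 211·0 + 199·4 = 1775
D has the highest Borda score (3045).

D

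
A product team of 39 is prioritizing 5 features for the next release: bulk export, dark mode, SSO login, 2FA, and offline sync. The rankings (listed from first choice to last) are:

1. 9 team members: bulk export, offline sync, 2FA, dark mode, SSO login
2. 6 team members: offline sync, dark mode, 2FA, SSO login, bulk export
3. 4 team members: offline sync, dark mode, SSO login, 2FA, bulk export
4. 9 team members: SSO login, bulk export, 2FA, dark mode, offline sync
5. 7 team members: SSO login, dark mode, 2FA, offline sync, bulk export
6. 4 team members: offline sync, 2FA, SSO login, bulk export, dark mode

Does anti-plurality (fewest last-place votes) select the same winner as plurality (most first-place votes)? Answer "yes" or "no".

no

Anti-plurality — last-place votes: bulk export 17, dark mode 4, SSO login 9, 2FA 0, offline sync 9. Winner: 2FA.
Plurality — first-place votes: bulk export 9, dark mode 0, SSO login 16, 2FA 0, offline sync 14. Winner: SSO login.
The two methods disagree.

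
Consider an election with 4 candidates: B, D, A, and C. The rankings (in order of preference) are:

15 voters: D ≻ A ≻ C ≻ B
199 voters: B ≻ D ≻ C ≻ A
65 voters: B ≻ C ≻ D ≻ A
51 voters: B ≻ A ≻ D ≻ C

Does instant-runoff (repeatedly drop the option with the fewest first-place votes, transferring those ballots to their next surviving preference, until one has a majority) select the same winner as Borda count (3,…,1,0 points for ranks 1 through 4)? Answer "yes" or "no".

Instant-runoff — R1 B 315, D 15, A 0, C 0 (B winner). Winner: B.
Borda — scores: B 945, D 559, A 132, C 344. Winner: B.
The two methods agree.

yes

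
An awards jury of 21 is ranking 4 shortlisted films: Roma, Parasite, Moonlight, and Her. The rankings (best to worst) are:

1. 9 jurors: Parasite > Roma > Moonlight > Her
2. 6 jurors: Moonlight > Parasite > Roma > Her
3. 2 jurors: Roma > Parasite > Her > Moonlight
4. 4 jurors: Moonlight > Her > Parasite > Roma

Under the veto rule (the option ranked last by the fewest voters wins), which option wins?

Parasite

Last-place votes: Roma 4, Parasite 0, Moonlight 2, Her 15.
Parasite is ranked last by the fewest voters, so Parasite wins.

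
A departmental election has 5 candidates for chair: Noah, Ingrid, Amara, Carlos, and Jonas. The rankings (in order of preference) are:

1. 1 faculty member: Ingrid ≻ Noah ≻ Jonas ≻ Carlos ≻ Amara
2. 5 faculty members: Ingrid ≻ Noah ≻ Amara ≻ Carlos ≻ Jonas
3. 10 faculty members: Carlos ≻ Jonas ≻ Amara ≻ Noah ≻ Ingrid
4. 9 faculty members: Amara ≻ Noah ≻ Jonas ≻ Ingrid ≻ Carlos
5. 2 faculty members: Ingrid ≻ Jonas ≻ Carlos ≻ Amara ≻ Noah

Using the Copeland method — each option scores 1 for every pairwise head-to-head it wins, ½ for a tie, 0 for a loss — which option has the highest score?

Noah: beats Ingrid, Carlos, and Jonas; loses to Amara → score 3.
Ingrid: beats Carlos; loses to Noah, Amara, and Jonas → score 1.
Amara: beats Noah, Ingrid, Carlos, and Jonas → score 4.
Carlos: beats Jonas; loses to Noah, Ingrid, and Amara → score 1.
Jonas: beats Ingrid; loses to Noah, Amara, and Carlos → score 1.
Amara has the best pairwise record.

Amara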